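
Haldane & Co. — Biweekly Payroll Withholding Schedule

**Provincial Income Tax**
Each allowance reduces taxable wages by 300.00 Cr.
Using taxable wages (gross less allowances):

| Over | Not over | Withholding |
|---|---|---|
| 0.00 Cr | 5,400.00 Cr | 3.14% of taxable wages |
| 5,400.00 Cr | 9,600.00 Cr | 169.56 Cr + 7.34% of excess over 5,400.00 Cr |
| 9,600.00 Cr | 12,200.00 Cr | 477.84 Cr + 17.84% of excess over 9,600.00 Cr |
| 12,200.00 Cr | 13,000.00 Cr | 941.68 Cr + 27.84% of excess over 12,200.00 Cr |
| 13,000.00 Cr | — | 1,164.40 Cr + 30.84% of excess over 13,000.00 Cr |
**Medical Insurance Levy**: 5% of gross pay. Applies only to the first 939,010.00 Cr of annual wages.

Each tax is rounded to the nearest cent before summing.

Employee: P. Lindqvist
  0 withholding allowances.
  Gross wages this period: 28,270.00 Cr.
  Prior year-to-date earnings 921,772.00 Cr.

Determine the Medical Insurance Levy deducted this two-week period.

861.90 Cr

Medical Insurance Levy: cap 939,010.00 Cr − YTD 921,772.00 Cr = 17,238.00 Cr subject; 5% × 17,238.00 Cr = 861.90 Cr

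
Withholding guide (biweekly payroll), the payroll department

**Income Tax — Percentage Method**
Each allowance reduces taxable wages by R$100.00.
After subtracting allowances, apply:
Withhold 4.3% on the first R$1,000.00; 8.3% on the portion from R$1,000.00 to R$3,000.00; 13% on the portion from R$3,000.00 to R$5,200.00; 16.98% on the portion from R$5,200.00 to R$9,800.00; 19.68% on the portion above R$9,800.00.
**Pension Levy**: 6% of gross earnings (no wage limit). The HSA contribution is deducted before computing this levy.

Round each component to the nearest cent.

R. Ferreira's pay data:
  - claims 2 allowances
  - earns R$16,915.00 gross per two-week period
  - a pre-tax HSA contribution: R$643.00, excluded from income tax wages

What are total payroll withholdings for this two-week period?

Income Tax: taxable = R$16,915.00 − R$643.00 − 2×R$100.00 = R$16,072.00
  R$1,276.08 + 19.68% × (R$16,072.00 − R$9,800.00) = R$1,276.08 + 19.68% × R$6,272.00 = R$2,510.41
Pension Levy: 6% × R$16,272.00 = R$976.32
Total: R$2,510.41 + R$976.32 = R$3,486.73

R$3,486.73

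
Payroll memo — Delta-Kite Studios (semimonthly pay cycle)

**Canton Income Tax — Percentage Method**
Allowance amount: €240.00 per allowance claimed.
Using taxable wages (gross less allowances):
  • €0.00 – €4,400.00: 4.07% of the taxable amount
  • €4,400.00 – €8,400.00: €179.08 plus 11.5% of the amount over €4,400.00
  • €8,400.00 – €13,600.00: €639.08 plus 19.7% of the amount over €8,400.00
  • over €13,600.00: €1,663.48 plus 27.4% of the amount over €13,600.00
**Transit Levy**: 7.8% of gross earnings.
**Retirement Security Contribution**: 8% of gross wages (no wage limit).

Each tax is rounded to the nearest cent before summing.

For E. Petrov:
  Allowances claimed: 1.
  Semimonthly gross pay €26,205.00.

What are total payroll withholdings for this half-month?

Canton Income Tax: taxable = €26,205.00 − 1×€240.00 = €25,965.00
  €1,663.48 + 27.4% × (€25,965.00 − €13,600.00) = €1,663.48 + 27.4% × €12,365.00 = €5,051.49
Transit Levy: 7.8% × €26,205.00 = €2,043.99
Retirement Security Contribution: 8% × €26,205.00 = €2,096.40
Total: €5,051.49 + €2,043.99 + €2,096.40 = €9,191.88

€9,191.88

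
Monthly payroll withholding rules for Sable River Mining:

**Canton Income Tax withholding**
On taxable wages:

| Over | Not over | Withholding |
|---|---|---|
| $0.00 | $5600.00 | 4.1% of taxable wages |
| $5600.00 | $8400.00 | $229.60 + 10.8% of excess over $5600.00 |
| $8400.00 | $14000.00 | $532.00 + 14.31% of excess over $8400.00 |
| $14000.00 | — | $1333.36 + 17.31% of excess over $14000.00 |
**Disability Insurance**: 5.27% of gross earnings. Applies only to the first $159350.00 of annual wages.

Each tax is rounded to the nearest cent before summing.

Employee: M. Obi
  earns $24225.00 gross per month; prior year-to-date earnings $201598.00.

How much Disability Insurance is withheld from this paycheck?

$0.00

Disability Insurance: YTD $201598.00 ≥ cap $159350.00 → $0.00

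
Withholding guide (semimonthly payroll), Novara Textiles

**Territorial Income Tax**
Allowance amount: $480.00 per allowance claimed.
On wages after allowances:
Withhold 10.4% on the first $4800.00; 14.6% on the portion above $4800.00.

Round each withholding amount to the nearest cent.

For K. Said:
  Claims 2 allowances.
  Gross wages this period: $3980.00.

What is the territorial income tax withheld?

Territorial Income Tax: taxable = $3980.00 − 2×$480.00 = $3020.00
  10.4% × $3020.00 = $314.08

$314.08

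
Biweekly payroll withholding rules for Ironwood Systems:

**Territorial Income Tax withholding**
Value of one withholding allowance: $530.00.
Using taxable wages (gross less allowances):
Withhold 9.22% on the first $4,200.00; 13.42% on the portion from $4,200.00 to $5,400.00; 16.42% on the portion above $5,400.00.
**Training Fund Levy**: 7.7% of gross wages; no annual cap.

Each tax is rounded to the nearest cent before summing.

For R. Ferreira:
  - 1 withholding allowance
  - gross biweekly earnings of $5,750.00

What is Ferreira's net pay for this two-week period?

$4,783.13

Territorial Income Tax: taxable = $5,750.00 − 1×$530.00 = $5,220.00
  $387.24 + 13.42% × ($5,220.00 − $4,200.00) = $387.24 + 13.42% × $1,020.00 = $524.12
Training Fund Levy: 7.7% × $5,750.00 = $442.75
Total withheld: $524.12 + $442.75 = $966.87
Net pay: $5,750.00 − $966.87 = $4,783.13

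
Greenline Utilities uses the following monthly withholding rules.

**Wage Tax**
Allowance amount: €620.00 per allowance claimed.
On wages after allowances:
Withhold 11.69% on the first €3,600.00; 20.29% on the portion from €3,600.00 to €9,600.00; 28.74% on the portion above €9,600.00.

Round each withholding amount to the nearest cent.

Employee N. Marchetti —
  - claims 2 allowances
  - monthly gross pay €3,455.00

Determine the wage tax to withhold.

€258.93

Wage Tax: taxable = €3,455.00 − 2×€620.00 = €2,215.00
  11.69% × €2,215.00 = €258.93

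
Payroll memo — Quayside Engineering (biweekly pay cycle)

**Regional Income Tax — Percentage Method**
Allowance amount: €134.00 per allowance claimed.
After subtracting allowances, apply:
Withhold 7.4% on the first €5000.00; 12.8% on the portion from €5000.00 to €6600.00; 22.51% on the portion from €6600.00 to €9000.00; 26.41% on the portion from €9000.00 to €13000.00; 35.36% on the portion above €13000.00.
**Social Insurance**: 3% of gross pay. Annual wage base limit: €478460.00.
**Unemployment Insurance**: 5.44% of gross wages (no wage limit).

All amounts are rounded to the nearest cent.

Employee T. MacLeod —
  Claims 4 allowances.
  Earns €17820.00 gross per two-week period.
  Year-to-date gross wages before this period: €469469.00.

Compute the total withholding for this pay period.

Regional Income Tax: taxable = €17820.00 − 4×€134.00 = €17284.00
  €2171.44 + 35.36% × (€17284.00 − €13000.00) = €2171.44 + 35.36% × €4284.00 = €3686.26
Social Insurance: cap €478460.00 − YTD €469469.00 = €8991.00 subject; 3% × €8991.00 = €269.73
Unemployment Insurance: 5.44% × €17820.00 = €969.41
Total: €3686.26 + €269.73 + €969.41 = €4925.40

€4925.40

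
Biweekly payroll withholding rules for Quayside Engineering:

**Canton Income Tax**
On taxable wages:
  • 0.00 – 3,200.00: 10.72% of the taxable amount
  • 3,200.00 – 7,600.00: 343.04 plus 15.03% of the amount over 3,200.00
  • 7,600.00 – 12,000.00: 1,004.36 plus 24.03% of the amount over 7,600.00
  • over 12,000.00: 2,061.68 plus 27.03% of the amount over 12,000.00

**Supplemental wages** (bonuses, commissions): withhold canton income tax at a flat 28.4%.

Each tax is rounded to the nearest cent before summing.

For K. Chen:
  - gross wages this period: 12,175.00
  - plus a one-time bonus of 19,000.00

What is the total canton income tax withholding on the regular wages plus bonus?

7,504.98

Canton Income Tax: taxable = 12,175.00
  2,061.68 + 27.03% × (12,175.00 − 12,000.00) = 2,061.68 + 27.03% × 175.00 = 2,108.98
Supplemental (28.4% flat on bonus): 28.4% × 19,000.00 = 5,396.00
Total canton income tax: 2,108.98 + 5,396.00 = 7,504.98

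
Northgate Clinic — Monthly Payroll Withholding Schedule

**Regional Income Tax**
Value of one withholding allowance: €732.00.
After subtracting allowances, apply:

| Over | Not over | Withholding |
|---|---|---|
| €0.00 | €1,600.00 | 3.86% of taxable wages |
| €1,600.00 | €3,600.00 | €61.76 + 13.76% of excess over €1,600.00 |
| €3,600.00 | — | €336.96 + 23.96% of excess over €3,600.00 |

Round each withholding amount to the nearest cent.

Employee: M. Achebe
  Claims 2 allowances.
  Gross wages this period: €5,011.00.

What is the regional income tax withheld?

Regional Income Tax: taxable = €5,011.00 − 2×€732.00 = €3,547.00
  €61.76 + 13.76% × (€3,547.00 − €1,600.00) = €61.76 + 13.76% × €1,947.00 = €329.67

€329.67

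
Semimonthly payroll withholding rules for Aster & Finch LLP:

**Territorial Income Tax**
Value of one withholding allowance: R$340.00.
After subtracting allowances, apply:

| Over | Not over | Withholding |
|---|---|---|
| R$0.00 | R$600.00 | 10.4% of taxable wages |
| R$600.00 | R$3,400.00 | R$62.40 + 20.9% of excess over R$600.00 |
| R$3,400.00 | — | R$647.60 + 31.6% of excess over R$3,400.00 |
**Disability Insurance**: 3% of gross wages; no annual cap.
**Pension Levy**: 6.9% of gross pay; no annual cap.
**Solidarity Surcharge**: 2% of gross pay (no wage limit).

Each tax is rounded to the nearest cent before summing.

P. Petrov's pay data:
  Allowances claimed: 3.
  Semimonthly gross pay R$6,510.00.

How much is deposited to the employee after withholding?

R$4,427.27

Territorial Income Tax: taxable = R$6,510.00 − 3×R$340.00 = R$5,490.00
  R$647.60 + 31.6% × (R$5,490.00 − R$3,400.00) = R$647.60 + 31.6% × R$2,090.00 = R$1,308.04
Disability Insurance: 3% × R$6,510.00 = R$195.30
Pension Levy: 6.9% × R$6,510.00 = R$449.19
Solidarity Surcharge: 2% × R$6,510.00 = R$130.20
Total withheld: R$1,308.04 + R$195.30 + R$449.19 + R$130.20 = R$2,082.73
Net pay: R$6,510.00 − R$2,082.73 = R$4,427.27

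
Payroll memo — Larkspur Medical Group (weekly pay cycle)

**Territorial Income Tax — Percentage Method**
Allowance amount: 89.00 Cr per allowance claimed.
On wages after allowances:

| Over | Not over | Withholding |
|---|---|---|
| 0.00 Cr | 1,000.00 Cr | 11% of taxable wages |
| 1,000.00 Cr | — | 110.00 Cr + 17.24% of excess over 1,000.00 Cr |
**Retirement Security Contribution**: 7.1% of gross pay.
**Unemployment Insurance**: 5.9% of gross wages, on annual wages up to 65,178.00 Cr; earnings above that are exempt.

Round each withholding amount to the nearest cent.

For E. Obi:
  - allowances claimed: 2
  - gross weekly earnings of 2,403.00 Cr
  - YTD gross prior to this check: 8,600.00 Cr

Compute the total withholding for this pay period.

Territorial Income Tax: taxable = 2,403.00 Cr − 2×89.00 Cr = 2,225.00 Cr
  110.00 Cr + 17.24% × (2,225.00 Cr − 1,000.00 Cr) = 110.00 Cr + 17.24% × 1,225.00 Cr = 321.19 Cr
Retirement Security Contribution: 7.1% × 2,403.00 Cr = 170.61 Cr
Unemployment Insurance: 5.9% × 2,403.00 Cr = 141.78 Cr
Total: 321.19 Cr + 170.61 Cr + 141.78 Cr = 633.58 Cr

633.58 Cr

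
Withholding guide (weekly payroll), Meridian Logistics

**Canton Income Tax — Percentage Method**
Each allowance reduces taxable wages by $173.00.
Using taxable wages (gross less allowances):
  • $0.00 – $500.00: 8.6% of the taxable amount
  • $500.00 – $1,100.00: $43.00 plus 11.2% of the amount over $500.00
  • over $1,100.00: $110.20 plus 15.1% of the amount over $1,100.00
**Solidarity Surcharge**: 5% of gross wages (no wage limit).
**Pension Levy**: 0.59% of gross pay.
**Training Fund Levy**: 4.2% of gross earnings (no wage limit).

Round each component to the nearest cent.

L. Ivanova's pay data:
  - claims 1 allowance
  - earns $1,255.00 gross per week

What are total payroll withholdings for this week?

$231.04

Canton Income Tax: taxable = $1,255.00 − 1×$173.00 = $1,082.00
  $43.00 + 11.2% × ($1,082.00 − $500.00) = $43.00 + 11.2% × $582.00 = $108.18
Solidarity Surcharge: 5% × $1,255.00 = $62.75
Pension Levy: 0.59% × $1,255.00 = $7.40
Training Fund Levy: 4.2% × $1,255.00 = $52.71
Total: $108.18 + $62.75 + $7.40 + $52.71 = $231.04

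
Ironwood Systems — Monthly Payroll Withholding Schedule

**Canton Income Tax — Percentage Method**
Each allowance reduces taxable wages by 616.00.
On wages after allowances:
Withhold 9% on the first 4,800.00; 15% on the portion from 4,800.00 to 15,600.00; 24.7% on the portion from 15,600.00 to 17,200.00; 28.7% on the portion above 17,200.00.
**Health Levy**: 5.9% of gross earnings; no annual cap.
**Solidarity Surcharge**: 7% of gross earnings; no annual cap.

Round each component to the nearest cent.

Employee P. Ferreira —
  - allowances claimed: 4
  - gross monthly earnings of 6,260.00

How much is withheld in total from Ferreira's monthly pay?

Canton Income Tax: taxable = 6,260.00 − 4×616.00 = 3,796.00
  9% × 3,796.00 = 341.64
Health Levy: 5.9% × 6,260.00 = 369.34
Solidarity Surcharge: 7% × 6,260.00 = 438.20
Total: 341.64 + 369.34 + 438.20 = 1,149.18

1,149.18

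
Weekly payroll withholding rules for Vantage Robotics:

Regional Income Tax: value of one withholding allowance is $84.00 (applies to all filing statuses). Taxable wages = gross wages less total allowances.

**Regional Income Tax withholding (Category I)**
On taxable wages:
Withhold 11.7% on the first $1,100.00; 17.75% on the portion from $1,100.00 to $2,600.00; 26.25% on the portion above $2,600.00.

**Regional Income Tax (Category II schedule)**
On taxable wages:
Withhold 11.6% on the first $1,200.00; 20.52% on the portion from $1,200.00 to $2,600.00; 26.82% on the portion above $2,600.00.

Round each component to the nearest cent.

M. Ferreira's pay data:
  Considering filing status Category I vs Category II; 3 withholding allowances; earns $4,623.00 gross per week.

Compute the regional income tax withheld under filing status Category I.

Regional Income Tax (Category I): taxable = $4,623.00 − 3×$84.00 = $4,371.00
  $394.95 + 26.25% × ($4,371.00 − $2,600.00) = $394.95 + 26.25% × $1,771.00 = $859.84

$859.84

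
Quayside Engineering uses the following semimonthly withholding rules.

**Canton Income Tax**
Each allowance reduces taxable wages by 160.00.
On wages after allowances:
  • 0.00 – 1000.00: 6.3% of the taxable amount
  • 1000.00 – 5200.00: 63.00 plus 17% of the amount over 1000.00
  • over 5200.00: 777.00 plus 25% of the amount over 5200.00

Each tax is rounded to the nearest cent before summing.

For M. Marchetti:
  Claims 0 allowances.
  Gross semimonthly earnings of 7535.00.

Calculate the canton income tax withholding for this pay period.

1360.75

Canton Income Tax: taxable = 7535.00
  777.00 + 25% × (7535.00 − 5200.00) = 777.00 + 25% × 2335.00 = 1360.75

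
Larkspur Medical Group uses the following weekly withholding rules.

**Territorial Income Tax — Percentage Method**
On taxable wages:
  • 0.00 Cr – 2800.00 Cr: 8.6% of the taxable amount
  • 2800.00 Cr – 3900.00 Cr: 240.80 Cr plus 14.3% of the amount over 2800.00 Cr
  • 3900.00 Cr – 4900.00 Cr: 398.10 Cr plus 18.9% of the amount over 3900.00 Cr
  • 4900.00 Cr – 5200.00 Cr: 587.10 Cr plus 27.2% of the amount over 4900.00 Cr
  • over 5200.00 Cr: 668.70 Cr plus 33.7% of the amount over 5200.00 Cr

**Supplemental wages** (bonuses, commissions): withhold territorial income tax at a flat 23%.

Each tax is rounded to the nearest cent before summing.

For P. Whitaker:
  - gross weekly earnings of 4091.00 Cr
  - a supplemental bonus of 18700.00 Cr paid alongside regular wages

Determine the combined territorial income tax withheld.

4735.20 Cr

Territorial Income Tax: taxable = 4091.00 Cr
  398.10 Cr + 18.9% × (4091.00 Cr − 3900.00 Cr) = 398.10 Cr + 18.9% × 191.00 Cr = 434.20 Cr
Supplemental (23% flat on bonus): 23% × 18700.00 Cr = 4301.00 Cr
Total territorial income tax: 434.20 Cr + 4301.00 Cr = 4735.20 Cr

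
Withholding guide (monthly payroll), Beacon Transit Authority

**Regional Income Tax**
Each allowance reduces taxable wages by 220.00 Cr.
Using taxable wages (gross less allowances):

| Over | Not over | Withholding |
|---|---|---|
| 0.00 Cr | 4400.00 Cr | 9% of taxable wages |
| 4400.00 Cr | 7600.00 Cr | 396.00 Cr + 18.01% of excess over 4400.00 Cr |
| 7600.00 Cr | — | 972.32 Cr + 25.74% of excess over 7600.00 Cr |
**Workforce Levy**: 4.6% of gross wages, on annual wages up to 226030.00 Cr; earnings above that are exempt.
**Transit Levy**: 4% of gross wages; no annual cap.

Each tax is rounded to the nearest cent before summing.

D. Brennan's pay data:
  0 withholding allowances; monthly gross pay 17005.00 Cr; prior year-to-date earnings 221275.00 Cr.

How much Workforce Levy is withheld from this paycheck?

218.73 Cr

Workforce Levy: cap 226030.00 Cr − YTD 221275.00 Cr = 4755.00 Cr subject; 4.6% × 4755.00 Cr = 218.73 Cr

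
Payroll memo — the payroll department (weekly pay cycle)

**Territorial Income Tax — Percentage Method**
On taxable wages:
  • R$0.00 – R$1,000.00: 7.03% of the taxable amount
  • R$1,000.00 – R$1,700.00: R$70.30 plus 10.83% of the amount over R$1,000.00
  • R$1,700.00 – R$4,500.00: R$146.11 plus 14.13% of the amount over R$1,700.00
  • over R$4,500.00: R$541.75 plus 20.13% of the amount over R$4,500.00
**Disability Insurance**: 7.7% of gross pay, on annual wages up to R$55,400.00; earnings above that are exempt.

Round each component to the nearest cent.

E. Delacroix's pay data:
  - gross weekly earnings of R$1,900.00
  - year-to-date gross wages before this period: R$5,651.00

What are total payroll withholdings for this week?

Territorial Income Tax: taxable = R$1,900.00
  R$146.11 + 14.13% × (R$1,900.00 − R$1,700.00) = R$146.11 + 14.13% × R$200.00 = R$174.37
Disability Insurance: 7.7% × R$1,900.00 = R$146.30
Total: R$174.37 + R$146.30 = R$320.67

R$320.67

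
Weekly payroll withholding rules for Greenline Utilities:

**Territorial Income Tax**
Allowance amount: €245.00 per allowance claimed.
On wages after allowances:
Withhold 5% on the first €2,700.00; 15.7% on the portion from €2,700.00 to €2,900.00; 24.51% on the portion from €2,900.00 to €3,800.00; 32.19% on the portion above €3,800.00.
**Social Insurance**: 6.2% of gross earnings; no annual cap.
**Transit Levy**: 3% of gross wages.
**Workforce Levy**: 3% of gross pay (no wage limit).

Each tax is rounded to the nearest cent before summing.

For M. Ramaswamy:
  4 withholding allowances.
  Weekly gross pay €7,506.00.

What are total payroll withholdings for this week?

Territorial Income Tax: taxable = €7,506.00 − 4×€245.00 = €6,526.00
  €386.99 + 32.19% × (€6,526.00 − €3,800.00) = €386.99 + 32.19% × €2,726.00 = €1,264.49
Social Insurance: 6.2% × €7,506.00 = €465.37
Transit Levy: 3% × €7,506.00 = €225.18
Workforce Levy: 3% × €7,506.00 = €225.18
Total: €1,264.49 + €465.37 + €225.18 + €225.18 = €2,180.22

€2,180.22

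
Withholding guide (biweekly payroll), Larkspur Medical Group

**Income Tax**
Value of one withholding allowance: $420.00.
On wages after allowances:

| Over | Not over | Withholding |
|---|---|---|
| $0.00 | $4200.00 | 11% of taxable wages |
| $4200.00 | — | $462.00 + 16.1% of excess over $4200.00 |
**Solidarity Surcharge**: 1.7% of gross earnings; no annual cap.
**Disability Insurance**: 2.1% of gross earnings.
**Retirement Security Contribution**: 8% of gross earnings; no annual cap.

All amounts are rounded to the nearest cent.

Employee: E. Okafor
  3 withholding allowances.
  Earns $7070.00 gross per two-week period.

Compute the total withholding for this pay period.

Income Tax: taxable = $7070.00 − 3×$420.00 = $5810.00
  $462.00 + 16.1% × ($5810.00 − $4200.00) = $462.00 + 16.1% × $1610.00 = $721.21
Solidarity Surcharge: 1.7% × $7070.00 = $120.19
Disability Insurance: 2.1% × $7070.00 = $148.47
Retirement Security Contribution: 8% × $7070.00 = $565.60
Total: $721.21 + $120.19 + $148.47 + $565.60 = $1555.47

$1555.47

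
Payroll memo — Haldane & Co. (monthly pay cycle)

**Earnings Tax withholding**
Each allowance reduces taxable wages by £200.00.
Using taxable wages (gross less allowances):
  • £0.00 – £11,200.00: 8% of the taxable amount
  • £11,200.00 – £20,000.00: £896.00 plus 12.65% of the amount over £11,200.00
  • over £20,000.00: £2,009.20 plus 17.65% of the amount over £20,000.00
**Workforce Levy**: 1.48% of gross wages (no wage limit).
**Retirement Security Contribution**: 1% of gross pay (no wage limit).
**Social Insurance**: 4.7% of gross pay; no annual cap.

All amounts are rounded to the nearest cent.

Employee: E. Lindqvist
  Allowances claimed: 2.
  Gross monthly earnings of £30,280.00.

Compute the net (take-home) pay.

£24,352.88

Earnings Tax: taxable = £30,280.00 − 2×£200.00 = £29,880.00
  £2,009.20 + 17.65% × (£29,880.00 − £20,000.00) = £2,009.20 + 17.65% × £9,880.00 = £3,753.02
Workforce Levy: 1.48% × £30,280.00 = £448.14
Retirement Security Contribution: 1% × £30,280.00 = £302.80
Social Insurance: 4.7% × £30,280.00 = £1,423.16
Total withheld: £3,753.02 + £448.14 + £302.80 + £1,423.16 = £5,927.12
Net pay: £30,280.00 − £5,927.12 = £24,352.88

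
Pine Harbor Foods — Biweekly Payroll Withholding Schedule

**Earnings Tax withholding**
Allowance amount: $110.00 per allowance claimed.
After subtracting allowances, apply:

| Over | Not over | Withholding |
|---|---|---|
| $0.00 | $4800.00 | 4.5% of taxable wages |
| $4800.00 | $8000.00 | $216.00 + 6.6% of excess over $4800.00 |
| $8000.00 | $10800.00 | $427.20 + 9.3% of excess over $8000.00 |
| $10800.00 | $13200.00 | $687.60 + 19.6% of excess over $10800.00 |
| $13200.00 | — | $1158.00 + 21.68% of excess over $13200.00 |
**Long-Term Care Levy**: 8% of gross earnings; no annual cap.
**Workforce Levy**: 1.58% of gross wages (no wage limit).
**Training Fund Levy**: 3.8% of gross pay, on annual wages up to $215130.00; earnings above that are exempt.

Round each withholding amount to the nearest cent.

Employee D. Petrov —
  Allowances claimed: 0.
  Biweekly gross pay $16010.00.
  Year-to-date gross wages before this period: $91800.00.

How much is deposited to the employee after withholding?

Earnings Tax: taxable = $16010.00
  $1158.00 + 21.68% × ($16010.00 − $13200.00) = $1158.00 + 21.68% × $2810.00 = $1767.21
Long-Term Care Levy: 8% × $16010.00 = $1280.80
Workforce Levy: 1.58% × $16010.00 = $252.96
Training Fund Levy: 3.8% × $16010.00 = $608.38
Total withheld: $1767.21 + $1280.80 + $252.96 + $608.38 = $3909.35
Net pay: $16010.00 − $3909.35 = $12100.65

$12100.65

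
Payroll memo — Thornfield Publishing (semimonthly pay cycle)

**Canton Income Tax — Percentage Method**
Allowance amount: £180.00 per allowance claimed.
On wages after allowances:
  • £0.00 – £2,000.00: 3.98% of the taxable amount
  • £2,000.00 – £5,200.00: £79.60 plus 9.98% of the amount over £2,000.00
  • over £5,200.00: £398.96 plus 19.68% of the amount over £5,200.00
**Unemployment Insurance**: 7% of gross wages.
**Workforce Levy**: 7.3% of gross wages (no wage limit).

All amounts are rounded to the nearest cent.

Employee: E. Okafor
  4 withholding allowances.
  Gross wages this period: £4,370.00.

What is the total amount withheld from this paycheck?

£869.18

Canton Income Tax: taxable = £4,370.00 − 4×£180.00 = £3,650.00
  £79.60 + 9.98% × (£3,650.00 − £2,000.00) = £79.60 + 9.98% × £1,650.00 = £244.27
Unemployment Insurance: 7% × £4,370.00 = £305.90
Workforce Levy: 7.3% × £4,370.00 = £319.01
Total: £244.27 + £305.90 + £319.01 = £869.18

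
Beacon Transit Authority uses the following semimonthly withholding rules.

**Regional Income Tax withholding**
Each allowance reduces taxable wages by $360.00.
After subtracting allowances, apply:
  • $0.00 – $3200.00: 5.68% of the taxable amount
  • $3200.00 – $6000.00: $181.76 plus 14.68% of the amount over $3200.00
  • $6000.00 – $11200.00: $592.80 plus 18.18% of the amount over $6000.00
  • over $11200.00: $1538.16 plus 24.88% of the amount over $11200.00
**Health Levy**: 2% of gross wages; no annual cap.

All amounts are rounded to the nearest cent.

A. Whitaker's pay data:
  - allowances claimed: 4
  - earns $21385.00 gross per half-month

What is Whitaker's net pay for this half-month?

Regional Income Tax: taxable = $21385.00 − 4×$360.00 = $19945.00
  $1538.16 + 24.88% × ($19945.00 − $11200.00) = $1538.16 + 24.88% × $8745.00 = $3713.92
Health Levy: 2% × $21385.00 = $427.70
Total withheld: $3713.92 + $427.70 = $4141.62
Net pay: $21385.00 − $4141.62 = $17243.38

$17243.38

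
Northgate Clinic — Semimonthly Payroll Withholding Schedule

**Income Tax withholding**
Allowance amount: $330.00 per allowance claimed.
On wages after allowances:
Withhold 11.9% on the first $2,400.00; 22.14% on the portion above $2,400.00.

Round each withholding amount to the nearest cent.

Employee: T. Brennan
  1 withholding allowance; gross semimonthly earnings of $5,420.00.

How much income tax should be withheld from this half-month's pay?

Income Tax: taxable = $5,420.00 − 1×$330.00 = $5,090.00
  $285.60 + 22.14% × ($5,090.00 − $2,400.00) = $285.60 + 22.14% × $2,690.00 = $881.17

$881.17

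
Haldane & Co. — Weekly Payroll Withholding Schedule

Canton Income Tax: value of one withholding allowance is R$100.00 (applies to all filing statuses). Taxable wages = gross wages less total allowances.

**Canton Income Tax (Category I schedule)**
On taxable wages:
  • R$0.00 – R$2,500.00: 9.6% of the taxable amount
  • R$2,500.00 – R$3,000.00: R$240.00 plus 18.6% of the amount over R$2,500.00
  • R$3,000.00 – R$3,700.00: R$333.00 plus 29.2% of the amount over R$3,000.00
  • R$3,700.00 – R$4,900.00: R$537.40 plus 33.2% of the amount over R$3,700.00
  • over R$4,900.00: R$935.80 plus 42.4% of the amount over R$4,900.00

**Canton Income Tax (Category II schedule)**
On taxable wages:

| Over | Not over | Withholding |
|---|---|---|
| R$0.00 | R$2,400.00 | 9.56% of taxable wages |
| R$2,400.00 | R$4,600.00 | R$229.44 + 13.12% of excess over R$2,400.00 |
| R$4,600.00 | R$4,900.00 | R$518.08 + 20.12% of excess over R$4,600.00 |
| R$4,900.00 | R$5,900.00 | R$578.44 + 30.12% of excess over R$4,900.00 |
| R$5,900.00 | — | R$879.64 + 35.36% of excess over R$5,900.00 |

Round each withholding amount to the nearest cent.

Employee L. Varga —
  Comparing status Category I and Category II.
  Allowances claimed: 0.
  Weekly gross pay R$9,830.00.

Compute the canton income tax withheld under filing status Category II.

Canton Income Tax (Category II): taxable = R$9,830.00
  R$879.64 + 35.36% × (R$9,830.00 − R$5,900.00) = R$879.64 + 35.36% × R$3,930.00 = R$2,269.29

R$2,269.29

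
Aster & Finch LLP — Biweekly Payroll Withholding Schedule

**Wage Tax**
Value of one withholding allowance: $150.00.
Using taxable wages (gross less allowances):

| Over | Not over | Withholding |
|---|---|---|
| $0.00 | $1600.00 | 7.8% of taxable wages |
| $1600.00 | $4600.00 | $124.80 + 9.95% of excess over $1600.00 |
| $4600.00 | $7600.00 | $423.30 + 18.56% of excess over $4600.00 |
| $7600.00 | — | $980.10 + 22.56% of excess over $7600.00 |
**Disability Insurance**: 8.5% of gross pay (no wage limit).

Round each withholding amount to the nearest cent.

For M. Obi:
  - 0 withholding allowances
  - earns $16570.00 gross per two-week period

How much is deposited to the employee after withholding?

$12157.82

Wage Tax: taxable = $16570.00
  $980.10 + 22.56% × ($16570.00 − $7600.00) = $980.10 + 22.56% × $8970.00 = $3003.73
Disability Insurance: 8.5% × $16570.00 = $1408.45
Total withheld: $3003.73 + $1408.45 = $4412.18
Net pay: $16570.00 − $4412.18 = $12157.82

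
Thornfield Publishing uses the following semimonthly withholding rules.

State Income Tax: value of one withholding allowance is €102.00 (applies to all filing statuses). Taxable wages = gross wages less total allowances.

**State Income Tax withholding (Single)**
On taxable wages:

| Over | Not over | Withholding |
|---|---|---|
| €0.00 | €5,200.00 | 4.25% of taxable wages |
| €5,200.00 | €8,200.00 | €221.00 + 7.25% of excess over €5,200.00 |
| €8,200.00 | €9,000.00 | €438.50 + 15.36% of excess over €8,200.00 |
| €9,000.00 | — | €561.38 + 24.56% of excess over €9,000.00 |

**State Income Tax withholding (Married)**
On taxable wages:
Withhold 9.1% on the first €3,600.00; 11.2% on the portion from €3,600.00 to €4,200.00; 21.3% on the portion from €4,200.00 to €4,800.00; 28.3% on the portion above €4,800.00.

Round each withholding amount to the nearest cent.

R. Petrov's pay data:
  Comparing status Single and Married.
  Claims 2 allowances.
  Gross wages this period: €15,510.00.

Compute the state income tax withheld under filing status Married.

State Income Tax (Married): taxable = €15,510.00 − 2×€102.00 = €15,306.00
  €522.60 + 28.3% × (€15,306.00 − €4,800.00) = €522.60 + 28.3% × €10,506.00 = €3,495.80

€3,495.80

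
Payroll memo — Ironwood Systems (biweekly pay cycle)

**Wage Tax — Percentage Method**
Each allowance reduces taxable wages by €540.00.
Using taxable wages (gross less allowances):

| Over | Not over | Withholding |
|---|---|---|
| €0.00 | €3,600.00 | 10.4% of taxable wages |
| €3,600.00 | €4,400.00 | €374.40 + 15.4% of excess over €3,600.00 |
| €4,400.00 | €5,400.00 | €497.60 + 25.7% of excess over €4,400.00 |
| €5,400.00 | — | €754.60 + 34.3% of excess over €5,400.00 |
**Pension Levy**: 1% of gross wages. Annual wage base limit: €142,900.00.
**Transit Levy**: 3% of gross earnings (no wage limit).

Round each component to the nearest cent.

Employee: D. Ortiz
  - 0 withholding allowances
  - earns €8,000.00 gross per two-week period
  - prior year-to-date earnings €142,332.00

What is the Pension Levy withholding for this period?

Pension Levy: cap €142,900.00 − YTD €142,332.00 = €568.00 subject; 1% × €568.00 = €5.68

€5.68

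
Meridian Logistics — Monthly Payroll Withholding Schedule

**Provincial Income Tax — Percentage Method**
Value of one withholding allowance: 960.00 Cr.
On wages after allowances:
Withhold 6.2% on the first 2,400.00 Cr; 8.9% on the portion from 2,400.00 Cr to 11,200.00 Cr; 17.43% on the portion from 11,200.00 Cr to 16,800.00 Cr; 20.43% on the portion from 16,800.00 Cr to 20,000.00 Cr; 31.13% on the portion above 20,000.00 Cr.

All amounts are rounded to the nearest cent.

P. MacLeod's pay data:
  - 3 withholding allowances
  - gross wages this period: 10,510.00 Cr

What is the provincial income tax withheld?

614.27 Cr

Provincial Income Tax: taxable = 10,510.00 Cr − 3×960.00 Cr = 7,630.00 Cr
  148.80 Cr + 8.9% × (7,630.00 Cr − 2,400.00 Cr) = 148.80 Cr + 8.9% × 5,230.00 Cr = 614.27 Cr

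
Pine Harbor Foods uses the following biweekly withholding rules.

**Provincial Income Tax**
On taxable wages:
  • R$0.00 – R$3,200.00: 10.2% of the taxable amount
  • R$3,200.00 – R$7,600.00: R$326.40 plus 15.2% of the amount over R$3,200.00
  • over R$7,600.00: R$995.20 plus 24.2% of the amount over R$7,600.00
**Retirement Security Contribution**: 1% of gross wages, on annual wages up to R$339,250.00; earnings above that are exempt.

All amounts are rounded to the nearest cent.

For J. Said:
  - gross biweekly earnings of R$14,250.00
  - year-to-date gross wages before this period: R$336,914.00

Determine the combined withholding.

Provincial Income Tax: taxable = R$14,250.00
  R$995.20 + 24.2% × (R$14,250.00 − R$7,600.00) = R$995.20 + 24.2% × R$6,650.00 = R$2,604.50
Retirement Security Contribution: cap R$339,250.00 − YTD R$336,914.00 = R$2,336.00 subject; 1% × R$2,336.00 = R$23.36
Total: R$2,604.50 + R$23.36 = R$2,627.86

R$2,627.86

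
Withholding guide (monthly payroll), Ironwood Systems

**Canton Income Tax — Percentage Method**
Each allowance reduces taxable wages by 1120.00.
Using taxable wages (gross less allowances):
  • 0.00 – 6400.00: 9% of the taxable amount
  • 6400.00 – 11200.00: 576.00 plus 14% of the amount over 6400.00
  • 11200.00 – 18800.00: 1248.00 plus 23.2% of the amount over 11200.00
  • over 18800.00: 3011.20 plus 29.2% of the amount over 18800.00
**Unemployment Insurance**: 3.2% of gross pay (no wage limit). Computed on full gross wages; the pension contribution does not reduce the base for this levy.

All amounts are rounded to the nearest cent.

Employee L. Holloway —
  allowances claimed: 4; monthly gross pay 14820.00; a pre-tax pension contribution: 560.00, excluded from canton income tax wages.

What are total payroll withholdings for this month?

1523.44

Canton Income Tax: taxable = 14820.00 − 560.00 − 4×1120.00 = 9780.00
  576.00 + 14% × (9780.00 − 6400.00) = 576.00 + 14% × 3380.00 = 1049.20
Unemployment Insurance: 3.2% × 14820.00 = 474.24
Total: 1049.20 + 474.24 = 1523.44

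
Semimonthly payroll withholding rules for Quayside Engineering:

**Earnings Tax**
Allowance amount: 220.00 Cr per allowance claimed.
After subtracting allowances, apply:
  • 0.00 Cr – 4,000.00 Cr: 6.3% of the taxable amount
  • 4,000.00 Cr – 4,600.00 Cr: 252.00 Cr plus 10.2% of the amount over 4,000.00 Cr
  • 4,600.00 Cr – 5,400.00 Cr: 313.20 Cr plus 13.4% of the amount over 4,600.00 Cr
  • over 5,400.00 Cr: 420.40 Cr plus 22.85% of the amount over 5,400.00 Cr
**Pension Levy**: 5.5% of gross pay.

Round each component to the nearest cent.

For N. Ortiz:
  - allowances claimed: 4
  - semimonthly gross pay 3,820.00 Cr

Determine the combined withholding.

395.32 Cr

Earnings Tax: taxable = 3,820.00 Cr − 4×220.00 Cr = 2,940.00 Cr
  6.3% × 2,940.00 Cr = 185.22 Cr
Pension Levy: 5.5% × 3,820.00 Cr = 210.10 Cr
Total: 185.22 Cr + 210.10 Cr = 395.32 Cr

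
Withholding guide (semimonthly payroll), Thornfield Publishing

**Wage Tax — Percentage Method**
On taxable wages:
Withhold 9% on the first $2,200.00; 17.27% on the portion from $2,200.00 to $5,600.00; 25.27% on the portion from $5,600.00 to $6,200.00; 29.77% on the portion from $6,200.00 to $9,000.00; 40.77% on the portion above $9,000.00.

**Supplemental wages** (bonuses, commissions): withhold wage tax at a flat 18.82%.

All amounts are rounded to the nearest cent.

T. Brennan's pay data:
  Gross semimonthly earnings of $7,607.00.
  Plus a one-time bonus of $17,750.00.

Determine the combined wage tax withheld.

Wage Tax: taxable = $7,607.00
  $936.80 + 29.77% × ($7,607.00 − $6,200.00) = $936.80 + 29.77% × $1,407.00 = $1,355.66
Supplemental (18.82% flat on bonus): 18.82% × $17,750.00 = $3,340.55
Total wage tax: $1,355.66 + $3,340.55 = $4,696.21

$4,696.21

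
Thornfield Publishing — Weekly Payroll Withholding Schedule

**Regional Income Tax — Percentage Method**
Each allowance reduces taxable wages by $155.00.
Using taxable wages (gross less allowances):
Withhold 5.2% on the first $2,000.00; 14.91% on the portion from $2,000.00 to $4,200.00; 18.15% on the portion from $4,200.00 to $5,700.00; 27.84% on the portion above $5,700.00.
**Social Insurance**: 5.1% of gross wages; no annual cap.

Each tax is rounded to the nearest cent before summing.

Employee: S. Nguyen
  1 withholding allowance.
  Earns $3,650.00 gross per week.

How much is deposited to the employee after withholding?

Regional Income Tax: taxable = $3,650.00 − 1×$155.00 = $3,495.00
  $104.00 + 14.91% × ($3,495.00 − $2,000.00) = $104.00 + 14.91% × $1,495.00 = $326.90
Social Insurance: 5.1% × $3,650.00 = $186.15
Total withheld: $326.90 + $186.15 = $513.05
Net pay: $3,650.00 − $513.05 = $3,136.95

$3,136.95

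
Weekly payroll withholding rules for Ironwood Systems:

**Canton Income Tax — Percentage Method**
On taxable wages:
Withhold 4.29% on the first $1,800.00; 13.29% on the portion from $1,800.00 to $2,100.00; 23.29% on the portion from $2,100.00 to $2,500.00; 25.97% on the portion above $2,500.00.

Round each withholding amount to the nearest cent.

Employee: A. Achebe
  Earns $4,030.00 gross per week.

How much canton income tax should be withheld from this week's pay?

$607.59

Canton Income Tax: taxable = $4,030.00
  $210.25 + 25.97% × ($4,030.00 − $2,500.00) = $210.25 + 25.97% × $1,530.00 = $607.59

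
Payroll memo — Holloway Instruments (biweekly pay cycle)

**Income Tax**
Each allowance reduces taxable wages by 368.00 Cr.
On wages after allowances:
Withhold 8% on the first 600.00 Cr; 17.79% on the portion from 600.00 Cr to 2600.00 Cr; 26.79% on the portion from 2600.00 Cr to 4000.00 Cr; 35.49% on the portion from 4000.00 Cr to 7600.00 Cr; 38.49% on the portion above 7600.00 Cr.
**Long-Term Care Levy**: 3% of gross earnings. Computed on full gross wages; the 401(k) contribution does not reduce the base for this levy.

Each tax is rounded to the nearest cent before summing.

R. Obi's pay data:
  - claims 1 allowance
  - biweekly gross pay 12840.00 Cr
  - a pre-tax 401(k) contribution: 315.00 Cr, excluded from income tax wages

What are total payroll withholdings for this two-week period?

Income Tax: taxable = 12840.00 Cr − 315.00 Cr − 1×368.00 Cr = 12157.00 Cr
  2056.50 Cr + 38.49% × (12157.00 Cr − 7600.00 Cr) = 2056.50 Cr + 38.49% × 4557.00 Cr = 3810.49 Cr
Long-Term Care Levy: 3% × 12840.00 Cr = 385.20 Cr
Total: 3810.49 Cr + 385.20 Cr = 4195.69 Cr

4195.69 Cr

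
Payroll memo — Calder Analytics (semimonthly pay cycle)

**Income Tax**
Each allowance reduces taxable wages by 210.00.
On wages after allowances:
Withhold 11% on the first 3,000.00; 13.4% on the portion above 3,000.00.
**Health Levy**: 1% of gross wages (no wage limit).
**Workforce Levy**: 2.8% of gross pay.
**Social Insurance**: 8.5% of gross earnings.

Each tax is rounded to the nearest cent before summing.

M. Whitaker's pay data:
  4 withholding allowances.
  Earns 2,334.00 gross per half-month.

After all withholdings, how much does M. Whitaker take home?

1,882.58

Income Tax: taxable = 2,334.00 − 4×210.00 = 1,494.00
  11% × 1,494.00 = 164.34
Health Levy: 1% × 2,334.00 = 23.34
Workforce Levy: 2.8% × 2,334.00 = 65.35
Social Insurance: 8.5% × 2,334.00 = 198.39
Total withheld: 164.34 + 23.34 + 65.35 + 198.39 = 451.42
Net pay: 2,334.00 − 451.42 = 1,882.58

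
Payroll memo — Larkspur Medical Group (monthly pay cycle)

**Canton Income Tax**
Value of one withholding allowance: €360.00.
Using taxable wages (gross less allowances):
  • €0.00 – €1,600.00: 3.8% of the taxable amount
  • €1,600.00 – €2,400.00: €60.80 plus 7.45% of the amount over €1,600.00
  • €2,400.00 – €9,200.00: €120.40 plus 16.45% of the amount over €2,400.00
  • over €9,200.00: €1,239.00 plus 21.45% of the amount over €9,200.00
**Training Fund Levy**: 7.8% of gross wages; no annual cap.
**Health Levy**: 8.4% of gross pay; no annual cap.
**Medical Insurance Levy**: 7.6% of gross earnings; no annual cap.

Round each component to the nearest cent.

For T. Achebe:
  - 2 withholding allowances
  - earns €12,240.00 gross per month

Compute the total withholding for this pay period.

€4,649.76

Canton Income Tax: taxable = €12,240.00 − 2×€360.00 = €11,520.00
  €1,239.00 + 21.45% × (€11,520.00 − €9,200.00) = €1,239.00 + 21.45% × €2,320.00 = €1,736.64
Training Fund Levy: 7.8% × €12,240.00 = €954.72
Health Levy: 8.4% × €12,240.00 = €1,028.16
Medical Insurance Levy: 7.6% × €12,240.00 = €930.24
Total: €1,736.64 + €954.72 + €1,028.16 + €930.24 = €4,649.76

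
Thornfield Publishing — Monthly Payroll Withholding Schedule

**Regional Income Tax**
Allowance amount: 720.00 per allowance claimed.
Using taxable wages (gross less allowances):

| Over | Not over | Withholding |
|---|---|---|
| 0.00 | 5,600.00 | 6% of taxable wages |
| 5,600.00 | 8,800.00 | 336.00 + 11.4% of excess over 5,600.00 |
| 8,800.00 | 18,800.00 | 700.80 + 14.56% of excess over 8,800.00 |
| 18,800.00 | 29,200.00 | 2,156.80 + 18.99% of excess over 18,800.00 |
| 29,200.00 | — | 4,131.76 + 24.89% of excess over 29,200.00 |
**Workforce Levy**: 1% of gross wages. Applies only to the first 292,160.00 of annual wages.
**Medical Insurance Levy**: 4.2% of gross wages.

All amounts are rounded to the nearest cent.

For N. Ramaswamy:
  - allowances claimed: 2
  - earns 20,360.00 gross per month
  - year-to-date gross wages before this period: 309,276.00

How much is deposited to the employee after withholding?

Regional Income Tax: taxable = 20,360.00 − 2×720.00 = 18,920.00
  2,156.80 + 18.99% × (18,920.00 − 18,800.00) = 2,156.80 + 18.99% × 120.00 = 2,179.59
Workforce Levy: YTD 309,276.00 ≥ cap 292,160.00 → 0.00
Medical Insurance Levy: 4.2% × 20,360.00 = 855.12
Total withheld: 2,179.59 + 0.00 + 855.12 = 3,034.71
Net pay: 20,360.00 − 3,034.71 = 17,325.29

17,325.29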